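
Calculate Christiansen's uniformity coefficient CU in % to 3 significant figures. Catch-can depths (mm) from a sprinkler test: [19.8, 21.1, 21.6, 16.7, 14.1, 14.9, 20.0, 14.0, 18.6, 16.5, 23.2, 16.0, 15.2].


Approach: apply Christiansen's uniformity coefficient, CU = (1 - mean_abs_deviation/mean)*100.
mean = 17.823 mm
mean |d_i - mean| = 2.6710 mm
CU = (1 - 2.6710/17.823)*100 = 85.0 %
Therefore Christiansen's uniformity coefficient CU = 85.0 %.


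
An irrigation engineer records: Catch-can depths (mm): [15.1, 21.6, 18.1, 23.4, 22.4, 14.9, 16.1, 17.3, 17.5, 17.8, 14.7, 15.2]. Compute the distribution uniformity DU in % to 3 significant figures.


Approach: apply the low-quarter distribution uniformity, DU = (mean of lowest quarter of readings / overall mean)*100.
sorted lowest 3 of 12: [14.7, 14.9, 15.1] -> mean = 14.900 mm
overall mean = 17.842 mm
DU = (14.900/17.842)*100 = 83.5 %
Therefore the distribution uniformity DU = 83.5 %.


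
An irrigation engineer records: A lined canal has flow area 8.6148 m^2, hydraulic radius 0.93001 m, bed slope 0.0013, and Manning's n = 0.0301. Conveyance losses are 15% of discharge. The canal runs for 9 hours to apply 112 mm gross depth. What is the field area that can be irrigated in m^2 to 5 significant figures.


Approach: apply Manning's equation with a conveyance and depth budget, Q = (1/n)*A*R^(2/3)*S^(1/2); Q_field = Q*(1-loss); Area = Q_field*t/(d/1000).
Step 1 — canal discharge (Manning's equation):
  Q = (1/0.0301) * 8.6148 * 0.93001^(2/3) * 0.0013^(1/2) = 9.832006 m^3/s
Step 2 — delivered flow: Q_field = 9.832006*(1 - 15/100) = 8.357205 m^3/s
Step 3 — volume delivered: V = 8.357205 * 9*3600 = 270773.4 m^3
Step 4 — area served: A = V / (depth/1000) = 270773.4 / 0.112 = 2417600 m^2
Therefore the field area that can be irrigated = 2417600 m^2.


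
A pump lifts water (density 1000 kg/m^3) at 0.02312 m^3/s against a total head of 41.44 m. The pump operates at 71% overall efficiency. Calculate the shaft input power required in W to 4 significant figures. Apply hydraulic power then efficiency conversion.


Approach: apply hydraulic power then efficiency conversion, P = rho*g*Q*H; P_in = P/eta.
Step 1 — hydraulic power (P = rho*g*Q*H):
  P = 1000 * 9.81 * 0.02312 * 41.44 = 9398.89 W
Step 2 — input power: P_in = P/eta = 9398.89 / 0.71 = 13240 W
Therefore the shaft input power required = 13240 W.


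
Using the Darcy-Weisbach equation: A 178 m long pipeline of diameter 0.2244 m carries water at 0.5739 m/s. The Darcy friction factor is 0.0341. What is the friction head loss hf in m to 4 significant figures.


Approach: apply the Darcy-Weisbach equation, hf = f*(L/D)*(v^2/(2g)).
hf = 0.0341 * (178/0.2244) * (0.5739^2 / (2*9.81))
hf = 0.4541 m
Therefore the friction head loss hf = 0.4541 m.


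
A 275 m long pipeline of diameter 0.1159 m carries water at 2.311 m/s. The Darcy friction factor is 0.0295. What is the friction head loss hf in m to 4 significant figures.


Approach: apply the Darcy-Weisbach equation, hf = f*(L/D)*(v^2/(2g)).
hf = 0.0295 * (275/0.1159) * (2.311^2 / (2*9.81))
hf = 19.05 m
Therefore the friction head loss hf = 19.05 m.


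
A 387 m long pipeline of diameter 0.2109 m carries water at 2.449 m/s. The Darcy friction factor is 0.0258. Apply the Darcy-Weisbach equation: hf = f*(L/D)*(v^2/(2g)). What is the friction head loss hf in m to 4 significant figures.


hf = 0.0258 * (387/0.2109) * (2.449^2 / (2*9.81))
hf = 14.47 m
Therefore the friction head loss hf = 14.47 m.


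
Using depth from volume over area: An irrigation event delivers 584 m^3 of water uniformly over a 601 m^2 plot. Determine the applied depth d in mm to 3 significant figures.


Approach: apply depth from volume over area, d = (V/A)*1000.
d = (584 / 601) * 1000 = 972 mm
Therefore the applied depth d = 972 mm.


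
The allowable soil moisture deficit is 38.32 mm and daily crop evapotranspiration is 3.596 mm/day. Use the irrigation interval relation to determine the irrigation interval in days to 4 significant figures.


Approach: apply the irrigation interval relation, interval = SMD / ETc.
interval = 38.32 / 3.596 = 10.66 days
Therefore the irrigation interval = 10.66 days.


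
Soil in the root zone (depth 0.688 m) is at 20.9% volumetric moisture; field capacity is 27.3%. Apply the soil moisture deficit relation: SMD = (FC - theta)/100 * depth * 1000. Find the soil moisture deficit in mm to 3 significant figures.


SMD = (27.3 - 20.9)/100 * 0.688 * 1000 = 44.0 mm
Therefore the soil moisture deficit = 44.0 mm.


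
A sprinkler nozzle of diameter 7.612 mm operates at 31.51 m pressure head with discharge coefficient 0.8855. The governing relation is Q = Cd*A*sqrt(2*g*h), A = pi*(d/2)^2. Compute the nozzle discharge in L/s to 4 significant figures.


A = pi*(7.612e-3/2)^2 = 4.55080e-05 m^2
Q = 0.8855 * 4.55080e-05 * sqrt(2*9.81*31.51) * 1000 = 1.002 L/s
Therefore the nozzle discharge = 1.002 L/s.


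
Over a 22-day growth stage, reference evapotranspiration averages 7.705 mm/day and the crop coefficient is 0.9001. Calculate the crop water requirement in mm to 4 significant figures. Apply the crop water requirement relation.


Approach: apply the crop water requirement relation, CWR = ET0 * Kc * days.
CWR = 7.705 * 0.9001 * 22 = 152.6 mm
Therefore the crop water requirement = 152.6 mm.


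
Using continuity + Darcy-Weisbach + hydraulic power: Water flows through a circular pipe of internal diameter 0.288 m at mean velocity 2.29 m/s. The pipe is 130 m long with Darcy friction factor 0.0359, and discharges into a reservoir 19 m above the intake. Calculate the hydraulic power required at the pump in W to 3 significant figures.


Approach: apply continuity + Darcy-Weisbach + hydraulic power, Q = A*v; hf = f*(L/D)*(v^2/(2g)); H = static + hf; P = rho*g*Q*H.
Step 1 — flow rate (continuity, Q = A*v):
  A = pi*(0.288/2)^2 = 0.065144 m^2
  Q = 0.065144 * 2.29 = 0.14918 m^3/s
Step 2 — friction head loss (Darcy-Weisbach):
  hf = 0.0359 * (130/0.288) * (2.29^2 / (2*9.81))
  hf = 4.3313 m
Step 3 — total head: H = 19 + 4.3313 = 23.331 m
Step 4 — hydraulic power (P = rho*g*Q*H):
  P = 1000 * 9.81 * 0.14918 * 23.331 = 34100 W
Therefore the hydraulic power required at the pump = 34100 W.


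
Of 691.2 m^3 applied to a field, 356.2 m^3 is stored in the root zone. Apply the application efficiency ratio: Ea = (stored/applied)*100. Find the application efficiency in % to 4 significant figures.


Ea = (356.2/691.2)*100 = 51.53 %
Therefore the application efficiency = 51.53 %.


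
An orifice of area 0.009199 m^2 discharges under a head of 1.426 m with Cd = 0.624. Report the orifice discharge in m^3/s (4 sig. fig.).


Approach: apply the orifice equation, Q = Cd*A*sqrt(2*g*h).
Q = 0.624 * 0.009199 * sqrt(2*9.81*1.426) = 0.03036 m^3/s
Therefore the orifice discharge = 0.03036 m^3/s.


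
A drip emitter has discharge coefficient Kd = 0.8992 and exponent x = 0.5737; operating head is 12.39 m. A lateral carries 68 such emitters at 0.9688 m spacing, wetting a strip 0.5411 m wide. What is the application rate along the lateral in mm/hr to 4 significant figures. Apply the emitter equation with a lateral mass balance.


Approach: apply the emitter equation with a lateral mass balance, q = Kd*h^x; Q = n*q; rate = Q/(n*spacing*width).
Step 1 — single emitter flow (q = Kd*h^x):
  q = 0.8992 * 12.39^0.5737 = 3.81023 L/hr
Step 2 — total lateral flow: Q = 68 * 3.81023 = 259.096 L/hr
Step 3 — wetted area: A = 68 * 0.9688 * 0.5411 = 35.6468 m^2
Step 4 — application rate: Q/A = 259.096/35.6468 = 7.268 mm/hr
Therefore the application rate along the lateral = 7.268 mm/hr.


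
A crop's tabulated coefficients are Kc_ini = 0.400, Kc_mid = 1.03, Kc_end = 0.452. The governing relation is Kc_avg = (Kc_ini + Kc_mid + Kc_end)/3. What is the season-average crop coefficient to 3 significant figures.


Kc_avg = (0.400 + 1.03 + 0.452)/3 = 0.627
Therefore the season-average crop coefficient = 0.627.


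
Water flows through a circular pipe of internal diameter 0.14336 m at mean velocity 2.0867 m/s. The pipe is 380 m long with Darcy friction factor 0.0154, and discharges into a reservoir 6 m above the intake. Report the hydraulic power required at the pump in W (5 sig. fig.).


Approach: apply continuity + Darcy-Weisbach + hydraulic power, Q = A*v; hf = f*(L/D)*(v^2/(2g)); H = static + hf; P = rho*g*Q*H.
Step 1 — flow rate (continuity, Q = A*v):
  A = pi*(0.14336/2)^2 = 0.01614157 m^2
  Q = 0.01614157 * 2.0867 = 0.03368262 m^3/s
Step 2 — friction head loss (Darcy-Weisbach):
  hf = 0.0154 * (380/0.14336) * (2.0867^2 / (2*9.81))
  hf = 9.059357 m
Step 3 — total head: H = 6 + 9.059357 = 15.05936 m
Step 4 — hydraulic power (P = rho*g*Q*H):
  P = 1000 * 9.81 * 0.03368262 * 15.05936 = 4976.0 W
Therefore the hydraulic power required at the pump = 4976.0 W.


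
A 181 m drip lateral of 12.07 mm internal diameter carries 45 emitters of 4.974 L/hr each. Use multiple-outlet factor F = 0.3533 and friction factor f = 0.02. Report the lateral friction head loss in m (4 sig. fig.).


Approach: apply Darcy-Weisbach with the multiple-outlet F-factor, Q = n*q/(3600*1000) m^3/s; v = Q/A; hf = F*f*(L/D)*(v^2/(2g)).
Q = 45*4.974/(3600*1000) = 6.21750e-05 m^3/s
A = pi*(12.07e-3/2)^2 = 1.14421e-04 m^2, so v = Q/A = 0.543390 m/s
hf = 0.3533*0.02*(181/0.01207)*(0.543390^2/(2*9.81)) = 1.595 m
Therefore the lateral friction head loss = 1.595 m.


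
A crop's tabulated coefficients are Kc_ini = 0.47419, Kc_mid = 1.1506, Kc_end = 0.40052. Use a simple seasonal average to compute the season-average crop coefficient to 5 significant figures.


Approach: apply a simple seasonal average, Kc_avg = (Kc_ini + Kc_mid + Kc_end)/3.
Kc_avg = (0.47419 + 1.1506 + 0.40052)/3 = 0.67510
Therefore the season-average crop coefficient = 0.67510.


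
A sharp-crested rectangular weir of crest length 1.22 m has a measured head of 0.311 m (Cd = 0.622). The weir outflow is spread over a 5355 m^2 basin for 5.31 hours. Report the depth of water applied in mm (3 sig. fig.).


Approach: apply the rectangular weir equation with a volume-to-depth conversion, Q = (2/3)*Cd*L*sqrt(2g)*H^1.5; d = Q*t/A * 1000.
Step 1 — weir discharge:
  Q = (2/3)*0.622*1.22*sqrt(2*9.81)*0.311^1.5 = 0.38864 m^3/s
Step 2 — volume: V = 0.38864 * 5.31*3600 = 7429.3 m^3
Step 3 — depth: d = V/A * 1000 = 7429.3/5355 * 1000 = 1390 mm
Therefore the depth of water applied = 1390 mm.


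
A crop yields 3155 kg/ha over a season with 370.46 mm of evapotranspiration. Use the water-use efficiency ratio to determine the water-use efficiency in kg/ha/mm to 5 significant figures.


Approach: apply the water-use efficiency ratio, WUE = yield/ET.
WUE = 3155 / 370.46 = 8.5164 kg/ha/mm
Therefore the water-use efficiency = 8.5164 kg/ha/mm.


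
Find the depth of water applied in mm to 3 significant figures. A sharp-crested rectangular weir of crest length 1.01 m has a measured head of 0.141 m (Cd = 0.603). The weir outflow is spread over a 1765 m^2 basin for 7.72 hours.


Approach: apply the rectangular weir equation with a volume-to-depth conversion, Q = (2/3)*Cd*L*sqrt(2g)*H^1.5; d = Q*t/A * 1000.
Step 1 — weir discharge:
  Q = (2/3)*0.603*1.01*sqrt(2*9.81)*0.141^1.5 = 0.095219 m^3/s
Step 2 — volume: V = 0.095219 * 7.72*3600 = 2646.3 m^3
Step 3 — depth: d = V/A * 1000 = 2646.3/1765 * 1000 = 1500 mm
Therefore the depth of water applied = 1500 mm.


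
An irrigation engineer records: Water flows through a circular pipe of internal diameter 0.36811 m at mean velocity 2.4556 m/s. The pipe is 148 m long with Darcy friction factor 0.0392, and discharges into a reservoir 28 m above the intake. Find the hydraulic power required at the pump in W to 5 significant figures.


Approach: apply continuity + Darcy-Weisbach + hydraulic power, Q = A*v; hf = f*(L/D)*(v^2/(2g)); H = static + hf; P = rho*g*Q*H.
Step 1 — flow rate (continuity, Q = A*v):
  A = pi*(0.36811/2)^2 = 0.1064254 m^2
  Q = 0.1064254 * 2.4556 = 0.2613381 m^3/s
Step 2 — friction head loss (Darcy-Weisbach):
  hf = 0.0392 * (148/0.36811) * (2.4556^2 / (2*9.81))
  hf = 4.843802 m
Step 3 — total head: H = 28 + 4.843802 = 32.84380 m
Step 4 — hydraulic power (P = rho*g*Q*H):
  P = 1000 * 9.81 * 0.2613381 * 32.84380 = 84203 W
Therefore the hydraulic power required at the pump = 84203 W.


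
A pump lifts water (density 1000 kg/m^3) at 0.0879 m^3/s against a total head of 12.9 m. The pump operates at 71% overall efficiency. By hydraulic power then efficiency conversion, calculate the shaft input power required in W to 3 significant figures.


Approach: apply hydraulic power then efficiency conversion, P = rho*g*Q*H; P_in = P/eta.
Step 1 — hydraulic power (P = rho*g*Q*H):
  P = 1000 * 9.81 * 0.0879 * 12.9 = 11124 W
Step 2 — input power: P_in = P/eta = 11124 / 0.71 = 15700 W
Therefore the shaft input power required = 15700 W.


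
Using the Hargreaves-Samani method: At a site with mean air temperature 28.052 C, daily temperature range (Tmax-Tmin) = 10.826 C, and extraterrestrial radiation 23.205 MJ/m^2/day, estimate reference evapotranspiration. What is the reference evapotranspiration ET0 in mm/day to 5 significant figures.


Approach: apply the Hargreaves-Samani method, ET0 = 0.0023*(Tmean+17.8)*sqrt(Tmax-Tmin)*0.408*Ra.
ET0 = 0.0023*(28.052+17.8)*sqrt(10.826)*0.408*23.205 = 3.2852 mm/day
Therefore the reference evapotranspiration ET0 = 3.2852 mm/day.


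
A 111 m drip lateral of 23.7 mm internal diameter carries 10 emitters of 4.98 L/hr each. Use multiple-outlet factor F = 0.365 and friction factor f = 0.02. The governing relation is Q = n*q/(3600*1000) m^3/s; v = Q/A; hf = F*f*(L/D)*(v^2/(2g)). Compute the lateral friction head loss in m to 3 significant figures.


Q = 10*4.98/(3600*1000) = 1.3833e-05 m^3/s
A = pi*(23.7e-3/2)^2 = 4.4115e-04 m^2, so v = Q/A = 0.031357 m/s
hf = 0.365*0.02*(111/0.0237)*(0.031357^2/(2*9.81)) = 0.00171 m
Therefore the lateral friction head loss = 0.00171 m.


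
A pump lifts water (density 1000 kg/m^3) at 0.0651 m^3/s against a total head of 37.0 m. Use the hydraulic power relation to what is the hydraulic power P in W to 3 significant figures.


Approach: apply the hydraulic power relation, P = rho*g*Q*H.
P = 1000 * 9.81 * 0.0651 * 37.0 = 23600 W
Therefore the hydraulic power P = 23600 W.


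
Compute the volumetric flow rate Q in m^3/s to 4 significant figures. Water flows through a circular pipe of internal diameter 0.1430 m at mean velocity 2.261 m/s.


Approach: apply the continuity equation for pipe flow, Q = A * v with A = pi*(D/2)^2.
A = pi*(0.1430/2)^2 = 0.0160606 m^2
Q = 0.0160606 * 2.261 = 0.03631 m^3/s
Therefore the volumetric flow rate Q = 0.03631 m^3/s.


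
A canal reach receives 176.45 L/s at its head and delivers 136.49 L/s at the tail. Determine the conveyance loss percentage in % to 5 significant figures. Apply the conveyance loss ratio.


Approach: apply the conveyance loss ratio, loss% = ((Q_head - Q_tail)/Q_head)*100.
loss = ((176.45 - 136.49)/176.45)*100 = 22.647 %
Therefore the conveyance loss percentage = 22.647 %.


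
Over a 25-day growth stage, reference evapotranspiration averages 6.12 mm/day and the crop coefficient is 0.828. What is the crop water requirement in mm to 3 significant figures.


Approach: apply the crop water requirement relation, CWR = ET0 * Kc * days.
CWR = 6.12 * 0.828 * 25 = 127 mm
Therefore the crop water requirement = 127 mm.


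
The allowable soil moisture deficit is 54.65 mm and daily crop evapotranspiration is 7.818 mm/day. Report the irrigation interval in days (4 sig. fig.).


Approach: apply the irrigation interval relation, interval = SMD / ETc.
interval = 54.65 / 7.818 = 6.990 days
Therefore the irrigation interval = 6.990 days.


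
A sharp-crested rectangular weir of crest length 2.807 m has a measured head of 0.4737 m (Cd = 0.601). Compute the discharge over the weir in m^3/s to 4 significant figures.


Approach: apply the rectangular weir equation, Q = (2/3)*Cd*L*sqrt(2g)*H^1.5.
Q = (2/3)*0.601*2.807*sqrt(2*9.81)*0.4737^1.5 = 1.624 m^3/s
Therefore the discharge over the weir = 1.624 m^3/s.


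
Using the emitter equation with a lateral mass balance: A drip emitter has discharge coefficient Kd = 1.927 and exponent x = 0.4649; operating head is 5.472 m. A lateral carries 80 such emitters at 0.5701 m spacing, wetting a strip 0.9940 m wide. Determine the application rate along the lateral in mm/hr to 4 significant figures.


Approach: apply the emitter equation with a lateral mass balance, q = Kd*h^x; Q = n*q; rate = Q/(n*spacing*width).
Step 1 — single emitter flow (q = Kd*h^x):
  q = 1.927 * 5.472^0.4649 = 4.24664 L/hr
Step 2 — total lateral flow: Q = 80 * 4.24664 = 339.732 L/hr
Step 3 — wetted area: A = 80 * 0.5701 * 0.9940 = 45.3344 m^2
Step 4 — application rate: Q/A = 339.732/45.3344 = 7.494 mm/hr
Therefore the application rate along the lateral = 7.494 mm/hr.


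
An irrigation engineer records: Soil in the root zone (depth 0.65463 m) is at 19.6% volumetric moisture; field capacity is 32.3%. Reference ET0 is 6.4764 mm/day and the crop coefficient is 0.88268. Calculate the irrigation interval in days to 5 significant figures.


Approach: apply soil-water budget scheduling, SMD = (FC-theta)/100*depth*1000; ETc = ET0*Kc; interval = SMD/ETc.
Step 1 — soil moisture deficit:
  SMD = (32.3 - 19.6)/100 * 0.65463 * 1000 = 83.13801 mm
Step 2 — daily crop ET (ETc = ET0*Kc):
  ETc = 6.4764 * 0.88268 = 5.716589 mm/day
Step 3 — irrigation interval (SMD/ETc):
  interval = 83.13801 / 5.716589 = 14.543 days
Therefore the irrigation interval = 14.543 days.


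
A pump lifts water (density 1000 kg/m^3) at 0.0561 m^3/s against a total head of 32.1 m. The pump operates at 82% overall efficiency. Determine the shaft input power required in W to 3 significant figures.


Approach: apply hydraulic power then efficiency conversion, P = rho*g*Q*H; P_in = P/eta.
Step 1 — hydraulic power (P = rho*g*Q*H):
  P = 1000 * 9.81 * 0.0561 * 32.1 = 17666 W
Step 2 — input power: P_in = P/eta = 17666 / 0.82 = 21500 W
Therefore the shaft input power required = 21500 W.


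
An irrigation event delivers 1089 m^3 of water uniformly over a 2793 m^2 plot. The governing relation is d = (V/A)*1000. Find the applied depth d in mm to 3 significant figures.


d = (1089 / 2793) * 1000 = 390 mm
Therefore the applied depth d = 390 mm.


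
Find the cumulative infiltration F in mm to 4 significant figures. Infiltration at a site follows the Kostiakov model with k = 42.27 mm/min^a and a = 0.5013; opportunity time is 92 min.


Approach: apply the Kostiakov infiltration equation, F = k*t^a.
F = 42.27 * 92^0.5013 = 407.8 mm
Therefore the cumulative infiltration F = 407.8 mm.


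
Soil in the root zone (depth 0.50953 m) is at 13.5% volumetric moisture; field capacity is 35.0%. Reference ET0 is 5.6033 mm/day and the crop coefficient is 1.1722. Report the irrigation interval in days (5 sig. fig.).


Approach: apply soil-water budget scheduling, SMD = (FC-theta)/100*depth*1000; ETc = ET0*Kc; interval = SMD/ETc.
Step 1 — soil moisture deficit:
  SMD = (35.0 - 13.5)/100 * 0.50953 * 1000 = 109.5490 mm
Step 2 — daily crop ET (ETc = ET0*Kc):
  ETc = 5.6033 * 1.1722 = 6.568188 mm/day
Step 3 — irrigation interval (SMD/ETc):
  interval = 109.5490 / 6.568188 = 16.679 days
Therefore the irrigation interval = 16.679 days.


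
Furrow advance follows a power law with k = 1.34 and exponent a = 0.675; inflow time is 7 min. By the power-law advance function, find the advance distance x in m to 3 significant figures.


Approach: apply the power-law advance function, x = k*t^a.
x = 1.34 * 7^0.675 = 4.98 m
Therefore the advance distance x = 4.98 m.


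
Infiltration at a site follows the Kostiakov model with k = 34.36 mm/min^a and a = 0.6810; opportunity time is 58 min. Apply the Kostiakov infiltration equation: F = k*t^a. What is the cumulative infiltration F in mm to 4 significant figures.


F = 34.36 * 58^0.6810 = 545.7 mm
Therefore the cumulative infiltration F = 545.7 mm.


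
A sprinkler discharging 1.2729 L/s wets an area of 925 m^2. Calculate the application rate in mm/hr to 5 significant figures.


Approach: apply the application rate relation, rate = (Q/A)*3600.
rate = (1.2729 / 925) * 3600 = 4.9540 mm/hr
Therefore the application rate = 4.9540 mm/hr.


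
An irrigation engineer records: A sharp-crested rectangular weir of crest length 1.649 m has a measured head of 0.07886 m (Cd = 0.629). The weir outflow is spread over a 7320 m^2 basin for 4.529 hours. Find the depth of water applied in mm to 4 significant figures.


Approach: apply the rectangular weir equation with a volume-to-depth conversion, Q = (2/3)*Cd*L*sqrt(2g)*H^1.5; d = Q*t/A * 1000.
Step 1 — weir discharge:
  Q = (2/3)*0.629*1.649*sqrt(2*9.81)*0.07886^1.5 = 0.0678289 m^3/s
Step 2 — volume: V = 0.0678289 * 4.529*3600 = 1105.91 m^3
Step 3 — depth: d = V/A * 1000 = 1105.91/7320 * 1000 = 151.1 mm
Therefore the depth of water applied = 151.1 mm.


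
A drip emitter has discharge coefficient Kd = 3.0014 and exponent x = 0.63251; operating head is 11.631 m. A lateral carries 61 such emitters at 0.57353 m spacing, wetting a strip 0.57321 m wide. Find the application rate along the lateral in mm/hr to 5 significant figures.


Approach: apply the emitter equation with a lateral mass balance, q = Kd*h^x; Q = n*q; rate = Q/(n*spacing*width).
Step 1 — single emitter flow (q = Kd*h^x):
  q = 3.0014 * 11.631^0.63251 = 14.16894 L/hr
Step 2 — total lateral flow: Q = 61 * 14.16894 = 864.3053 L/hr
Step 3 — wetted area: A = 61 * 0.57353 * 0.57321 = 20.05394 m^2
Step 4 — application rate: Q/A = 864.3053/20.05394 = 43.099 mm/hr
Therefore the application rate along the lateral = 43.099 mm/hr.


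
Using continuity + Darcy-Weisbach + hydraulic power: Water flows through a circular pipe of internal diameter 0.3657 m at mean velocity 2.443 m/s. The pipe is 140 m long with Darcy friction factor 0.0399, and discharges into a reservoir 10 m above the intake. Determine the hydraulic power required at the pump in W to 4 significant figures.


Approach: apply continuity + Darcy-Weisbach + hydraulic power, Q = A*v; hf = f*(L/D)*(v^2/(2g)); H = static + hf; P = rho*g*Q*H.
Step 1 — flow rate (continuity, Q = A*v):
  A = pi*(0.3657/2)^2 = 0.105036 m^2
  Q = 0.105036 * 2.443 = 0.256604 m^3/s
Step 2 — friction head loss (Darcy-Weisbach):
  hf = 0.0399 * (140/0.3657) * (2.443^2 / (2*9.81))
  hf = 4.64648 m
Step 3 — total head: H = 10 + 4.64648 = 14.6465 m
Step 4 — hydraulic power (P = rho*g*Q*H):
  P = 1000 * 9.81 * 0.256604 * 14.6465 = 36870 W
Therefore the hydraulic power required at the pump = 36870 W.


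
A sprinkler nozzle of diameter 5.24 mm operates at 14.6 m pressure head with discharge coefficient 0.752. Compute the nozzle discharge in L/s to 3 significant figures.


Approach: apply the orifice equation, Q = Cd*A*sqrt(2*g*h), A = pi*(d/2)^2.
A = pi*(5.24e-3/2)^2 = 2.1565e-05 m^2
Q = 0.752 * 2.1565e-05 * sqrt(2*9.81*14.6) * 1000 = 0.274 L/s
Therefore the nozzle discharge = 0.274 L/s.


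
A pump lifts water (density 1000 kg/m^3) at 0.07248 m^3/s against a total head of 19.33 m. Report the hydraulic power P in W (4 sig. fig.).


Approach: apply the hydraulic power relation, P = rho*g*Q*H.
P = 1000 * 9.81 * 0.07248 * 19.33 = 13740 W
Therefore the hydraulic power P = 13740 W.


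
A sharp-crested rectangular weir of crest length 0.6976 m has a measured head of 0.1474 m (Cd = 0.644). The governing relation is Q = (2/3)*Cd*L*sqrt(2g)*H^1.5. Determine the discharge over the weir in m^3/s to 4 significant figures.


Q = (2/3)*0.644*0.6976*sqrt(2*9.81)*0.1474^1.5 = 0.07508 m^3/s
Therefore the discharge over the weir = 0.07508 m^3/s.


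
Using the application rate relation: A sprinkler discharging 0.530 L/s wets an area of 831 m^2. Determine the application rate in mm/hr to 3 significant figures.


Approach: apply the application rate relation, rate = (Q/A)*3600.
rate = (0.530 / 831) * 3600 = 2.30 mm/hr
Therefore the application rate = 2.30 mm/hr.


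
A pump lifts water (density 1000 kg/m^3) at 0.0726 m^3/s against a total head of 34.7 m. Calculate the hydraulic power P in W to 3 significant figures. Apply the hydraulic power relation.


Approach: apply the hydraulic power relation, P = rho*g*Q*H.
P = 1000 * 9.81 * 0.0726 * 34.7 = 24700 W
Therefore the hydraulic power P = 24700 W.


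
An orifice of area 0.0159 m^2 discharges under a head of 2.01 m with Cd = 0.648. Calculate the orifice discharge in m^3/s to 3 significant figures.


Approach: apply the orifice equation, Q = Cd*A*sqrt(2*g*h).
Q = 0.648 * 0.0159 * sqrt(2*9.81*2.01) = 0.0647 m^3/s
Therefore the orifice discharge = 0.0647 m^3/s.


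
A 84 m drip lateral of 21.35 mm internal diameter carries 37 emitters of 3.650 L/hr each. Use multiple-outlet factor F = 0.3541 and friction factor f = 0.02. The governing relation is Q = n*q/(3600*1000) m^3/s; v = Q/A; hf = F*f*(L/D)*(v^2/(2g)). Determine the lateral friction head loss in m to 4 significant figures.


Q = 37*3.650/(3600*1000) = 3.75139e-05 m^3/s
A = pi*(21.35e-3/2)^2 = 3.58002e-04 m^2, so v = Q/A = 0.104787 m/s
hf = 0.3541*0.02*(84/0.02135)*(0.104787^2/(2*9.81)) = 0.01559 m
Therefore the lateral friction head loss = 0.01559 m.


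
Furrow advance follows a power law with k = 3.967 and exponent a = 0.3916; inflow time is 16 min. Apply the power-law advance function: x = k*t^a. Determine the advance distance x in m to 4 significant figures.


x = 3.967 * 16^0.3916 = 11.75 m
Therefore the advance distance x = 11.75 m.


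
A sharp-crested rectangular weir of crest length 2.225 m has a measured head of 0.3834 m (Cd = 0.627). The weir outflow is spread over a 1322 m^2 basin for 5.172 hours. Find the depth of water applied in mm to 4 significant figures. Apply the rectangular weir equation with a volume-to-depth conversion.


Approach: apply the rectangular weir equation with a volume-to-depth conversion, Q = (2/3)*Cd*L*sqrt(2g)*H^1.5; d = Q*t/A * 1000.
Step 1 — weir discharge:
  Q = (2/3)*0.627*2.225*sqrt(2*9.81)*0.3834^1.5 = 0.977989 m^3/s
Step 2 — volume: V = 0.977989 * 5.172*3600 = 18209.4 m^3
Step 3 — depth: d = V/A * 1000 = 18209.4/1322 * 1000 = 13770 mm
Therefore the depth of water applied = 13770 mm.


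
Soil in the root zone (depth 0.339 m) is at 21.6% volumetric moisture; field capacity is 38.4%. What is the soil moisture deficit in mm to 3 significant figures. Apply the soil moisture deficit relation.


Approach: apply the soil moisture deficit relation, SMD = (FC - theta)/100 * depth * 1000.
SMD = (38.4 - 21.6)/100 * 0.339 * 1000 = 57.0 mm
Therefore the soil moisture deficit = 57.0 mm.


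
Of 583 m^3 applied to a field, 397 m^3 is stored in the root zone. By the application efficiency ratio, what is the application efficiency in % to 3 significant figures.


Approach: apply the application efficiency ratio, Ea = (stored/applied)*100.
Ea = (397/583)*100 = 68.1 %
Therefore the application efficiency = 68.1 %.


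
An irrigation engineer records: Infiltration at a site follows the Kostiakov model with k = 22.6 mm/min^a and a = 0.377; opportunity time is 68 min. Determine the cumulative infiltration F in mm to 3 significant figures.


Approach: apply the Kostiakov infiltration equation, F = k*t^a.
F = 22.6 * 68^0.377 = 111 mm
Therefore the cumulative infiltration F = 111 mm.


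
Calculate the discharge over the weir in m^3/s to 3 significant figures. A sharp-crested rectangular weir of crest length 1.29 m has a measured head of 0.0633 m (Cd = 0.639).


Approach: apply the rectangular weir equation, Q = (2/3)*Cd*L*sqrt(2g)*H^1.5.
Q = (2/3)*0.639*1.29*sqrt(2*9.81)*0.0633^1.5 = 0.0388 m^3/s
Therefore the discharge over the weir = 0.0388 m^3/s.


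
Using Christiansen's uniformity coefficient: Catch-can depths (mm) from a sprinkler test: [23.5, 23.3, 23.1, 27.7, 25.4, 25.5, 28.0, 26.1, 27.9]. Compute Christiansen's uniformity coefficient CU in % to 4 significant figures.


Approach: apply Christiansen's uniformity coefficient, CU = (1 - mean_abs_deviation/mean)*100.
mean = 25.6111 mm
mean |d_i - mean| = 1.61235 mm
CU = (1 - 1.61235/25.6111)*100 = 93.70 %
Therefore Christiansen's uniformity coefficient CU = 93.70 %.


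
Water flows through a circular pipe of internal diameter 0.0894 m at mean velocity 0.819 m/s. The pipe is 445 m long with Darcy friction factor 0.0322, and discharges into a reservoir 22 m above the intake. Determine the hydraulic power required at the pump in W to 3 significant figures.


Approach: apply continuity + Darcy-Weisbach + hydraulic power, Q = A*v; hf = f*(L/D)*(v^2/(2g)); H = static + hf; P = rho*g*Q*H.
Step 1 — flow rate (continuity, Q = A*v):
  A = pi*(0.0894/2)^2 = 0.0062772 m^2
  Q = 0.0062772 * 0.819 = 0.0051410 m^3/s
Step 2 — friction head loss (Darcy-Weisbach):
  hf = 0.0322 * (445/0.0894) * (0.819^2 / (2*9.81))
  hf = 5.4796 m
Step 3 — total head: H = 22 + 5.4796 = 27.480 m
Step 4 — hydraulic power (P = rho*g*Q*H):
  P = 1000 * 9.81 * 0.0051410 * 27.480 = 1390 W
Therefore the hydraulic power required at the pump = 1390 W.


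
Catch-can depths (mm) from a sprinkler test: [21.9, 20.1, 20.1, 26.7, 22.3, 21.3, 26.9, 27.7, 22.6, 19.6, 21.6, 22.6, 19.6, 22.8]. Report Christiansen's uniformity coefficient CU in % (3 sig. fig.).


Approach: apply Christiansen's uniformity coefficient, CU = (1 - mean_abs_deviation/mean)*100.
mean = 22.557 mm
mean |d_i - mean| = 1.9939 mm
CU = (1 - 1.9939/22.557)*100 = 91.2 %
Therefore Christiansen's uniformity coefficient CU = 91.2 %.


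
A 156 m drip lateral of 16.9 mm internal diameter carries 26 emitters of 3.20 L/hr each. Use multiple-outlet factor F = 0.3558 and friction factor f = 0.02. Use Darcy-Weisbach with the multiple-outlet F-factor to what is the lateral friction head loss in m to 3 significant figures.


Approach: apply Darcy-Weisbach with the multiple-outlet F-factor, Q = n*q/(3600*1000) m^3/s; v = Q/A; hf = F*f*(L/D)*(v^2/(2g)).
Q = 26*3.20/(3600*1000) = 2.3111e-05 m^3/s
A = pi*(16.9e-3/2)^2 = 2.2432e-04 m^2, so v = Q/A = 0.10303 m/s
hf = 0.3558*0.02*(156/0.0169)*(0.10303^2/(2*9.81)) = 0.0355 m
Therefore the lateral friction head loss = 0.0355 m.


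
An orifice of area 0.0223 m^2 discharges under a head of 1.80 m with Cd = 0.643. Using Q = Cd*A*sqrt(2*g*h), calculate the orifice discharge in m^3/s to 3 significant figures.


Q = 0.643 * 0.0223 * sqrt(2*9.81*1.80) = 0.0852 m^3/s
Therefore the orifice discharge = 0.0852 m^3/s.


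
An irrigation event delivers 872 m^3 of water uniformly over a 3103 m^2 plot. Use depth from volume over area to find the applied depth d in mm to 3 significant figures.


Approach: apply depth from volume over area, d = (V/A)*1000.
d = (872 / 3103) * 1000 = 281 mm
Therefore the applied depth d = 281 mm.


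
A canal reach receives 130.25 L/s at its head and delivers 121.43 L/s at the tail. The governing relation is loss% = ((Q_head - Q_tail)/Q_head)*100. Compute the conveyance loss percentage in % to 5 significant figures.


loss = ((130.25 - 121.43)/130.25)*100 = 6.7716 %
Therefore the conveyance loss percentage = 6.7716 %.


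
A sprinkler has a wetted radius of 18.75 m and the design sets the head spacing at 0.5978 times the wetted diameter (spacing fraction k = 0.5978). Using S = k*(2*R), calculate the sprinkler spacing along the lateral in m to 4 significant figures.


S = 0.5978 * (2 * 18.75) = 22.42 m
Therefore the sprinkler spacing along the lateral = 22.42 m.


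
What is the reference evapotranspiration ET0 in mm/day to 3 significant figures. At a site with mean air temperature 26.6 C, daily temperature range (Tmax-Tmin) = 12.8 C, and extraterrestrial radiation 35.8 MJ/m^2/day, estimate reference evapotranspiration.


Approach: apply the Hargreaves-Samani method, ET0 = 0.0023*(Tmean+17.8)*sqrt(Tmax-Tmin)*0.408*Ra.
ET0 = 0.0023*(26.6+17.8)*sqrt(12.8)*0.408*35.8 = 5.34 mm/day
Therefore the reference evapotranspiration ET0 = 5.34 mm/day.


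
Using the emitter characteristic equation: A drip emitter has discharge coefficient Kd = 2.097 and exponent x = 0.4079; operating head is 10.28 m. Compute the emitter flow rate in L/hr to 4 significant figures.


Approach: apply the emitter characteristic equation, q = Kd * h^x.
q = 2.097 * 10.28^0.4079 = 5.425 L/hr
Therefore the emitter flow rate = 5.425 L/hr.


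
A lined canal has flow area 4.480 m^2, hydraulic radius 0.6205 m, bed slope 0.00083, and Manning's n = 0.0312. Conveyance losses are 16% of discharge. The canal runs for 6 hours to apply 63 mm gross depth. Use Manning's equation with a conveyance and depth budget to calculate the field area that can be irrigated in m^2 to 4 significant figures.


Approach: apply Manning's equation with a conveyance and depth budget, Q = (1/n)*A*R^(2/3)*S^(1/2); Q_field = Q*(1-loss); Area = Q_field*t/(d/1000).
Step 1 — canal discharge (Manning's equation):
  Q = (1/0.0312) * 4.480 * 0.6205^(2/3) * 0.00083^(1/2) = 3.00947 m^3/s
Step 2 — delivered flow: Q_field = 3.00947*(1 - 16/100) = 2.52796 m^3/s
Step 3 — volume delivered: V = 2.52796 * 6*3600 = 54603.9 m^3
Step 4 — area served: A = V / (depth/1000) = 54603.9 / 0.063 = 866700 m^2
Therefore the field area that can be irrigated = 866700 m^2.


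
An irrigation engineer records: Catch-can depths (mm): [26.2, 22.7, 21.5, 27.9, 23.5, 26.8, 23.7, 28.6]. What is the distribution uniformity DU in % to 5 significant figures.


Approach: apply the low-quarter distribution uniformity, DU = (mean of lowest quarter of readings / overall mean)*100.
sorted lowest 2 of 8: [21.5, 22.7] -> mean = 22.10000 mm
overall mean = 25.11250 mm
DU = (22.10000/25.11250)*100 = 88.004 %
Therefore the distribution uniformity DU = 88.004 %.


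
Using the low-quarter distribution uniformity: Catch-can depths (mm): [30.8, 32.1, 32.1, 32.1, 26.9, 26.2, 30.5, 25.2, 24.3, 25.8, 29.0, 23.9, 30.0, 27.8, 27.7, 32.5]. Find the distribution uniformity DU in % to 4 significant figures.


Approach: apply the low-quarter distribution uniformity, DU = (mean of lowest quarter of readings / overall mean)*100.
sorted lowest 4 of 16: [23.9, 24.3, 25.2, 25.8] -> mean = 24.8000 mm
overall mean = 28.5562 mm
DU = (24.8000/28.5562)*100 = 86.85 %
Therefore the distribution uniformity DU = 86.85 %.


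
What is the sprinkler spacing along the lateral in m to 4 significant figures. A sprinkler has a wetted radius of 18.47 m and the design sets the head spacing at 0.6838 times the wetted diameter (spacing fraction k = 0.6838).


Approach: apply the sprinkler spacing rule (spacing as a fraction of wetted diameter), S = k*(2*R).
S = 0.6838 * (2 * 18.47) = 25.26 m
Therefore the sprinkler spacing along the lateral = 25.26 m.


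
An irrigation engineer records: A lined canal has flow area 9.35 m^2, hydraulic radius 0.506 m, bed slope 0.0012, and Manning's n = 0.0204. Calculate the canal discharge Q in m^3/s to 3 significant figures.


Approach: apply Manning's equation, Q = (1/n)*A*R^(2/3)*S^(1/2).
Q = (1/0.0204) * 9.35 * 0.506^(2/3) * 0.0012^(1/2) = 10.1 m^3/s
Therefore the canal discharge Q = 10.1 m^3/s.


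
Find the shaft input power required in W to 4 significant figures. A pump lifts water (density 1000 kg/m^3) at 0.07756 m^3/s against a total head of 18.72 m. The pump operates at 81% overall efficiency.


Approach: apply hydraulic power then efficiency conversion, P = rho*g*Q*H; P_in = P/eta.
Step 1 — hydraulic power (P = rho*g*Q*H):
  P = 1000 * 9.81 * 0.07756 * 18.72 = 14243.4 W
Step 2 — input power: P_in = P/eta = 14243.4 / 0.81 = 17580 W
Therefore the shaft input power required = 17580 W.


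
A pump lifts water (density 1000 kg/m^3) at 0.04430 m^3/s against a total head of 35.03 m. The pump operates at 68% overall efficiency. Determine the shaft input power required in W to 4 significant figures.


Approach: apply hydraulic power then efficiency conversion, P = rho*g*Q*H; P_in = P/eta.
Step 1 — hydraulic power (P = rho*g*Q*H):
  P = 1000 * 9.81 * 0.04430 * 35.03 = 15223.4 W
Step 2 — input power: P_in = P/eta = 15223.4 / 0.68 = 22390 W
Therefore the shaft input power required = 22390 W.


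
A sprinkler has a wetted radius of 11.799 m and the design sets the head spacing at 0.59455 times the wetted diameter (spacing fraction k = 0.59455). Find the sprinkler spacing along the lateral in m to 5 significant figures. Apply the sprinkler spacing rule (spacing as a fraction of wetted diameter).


Approach: apply the sprinkler spacing rule (spacing as a fraction of wetted diameter), S = k*(2*R).
S = 0.59455 * (2 * 11.799) = 14.030 m
Therefore the sprinkler spacing along the lateral = 14.030 m.


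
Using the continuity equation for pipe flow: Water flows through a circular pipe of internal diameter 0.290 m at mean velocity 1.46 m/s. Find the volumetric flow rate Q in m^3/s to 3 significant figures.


Approach: apply the continuity equation for pipe flow, Q = A * v with A = pi*(D/2)^2.
A = pi*(0.290/2)^2 = 0.066052 m^2
Q = 0.066052 * 1.46 = 0.0964 m^3/s
Therefore the volumetric flow rate Q = 0.0964 m^3/s.


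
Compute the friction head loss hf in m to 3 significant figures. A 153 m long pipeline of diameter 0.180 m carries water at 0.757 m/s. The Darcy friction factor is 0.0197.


Approach: apply the Darcy-Weisbach equation, hf = f*(L/D)*(v^2/(2g)).
hf = 0.0197 * (153/0.180) * (0.757^2 / (2*9.81))
hf = 0.489 m
Therefore the friction head loss hf = 0.489 m.


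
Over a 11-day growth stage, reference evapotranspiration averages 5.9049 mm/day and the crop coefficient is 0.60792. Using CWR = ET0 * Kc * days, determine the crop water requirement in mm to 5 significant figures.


CWR = 5.9049 * 0.60792 * 11 = 39.487 mm
Therefore the crop water requirement = 39.487 mm.


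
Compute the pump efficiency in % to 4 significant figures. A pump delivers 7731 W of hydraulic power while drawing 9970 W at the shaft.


Approach: apply the efficiency ratio, eta = (P_out/P_in)*100.
eta = (7731 / 9970) * 100 = 77.54 %
Therefore the pump efficiency = 77.54 %.


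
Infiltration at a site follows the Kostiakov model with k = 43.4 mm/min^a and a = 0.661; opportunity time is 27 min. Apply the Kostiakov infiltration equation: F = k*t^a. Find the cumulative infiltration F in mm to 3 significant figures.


F = 43.4 * 27^0.661 = 383 mm
Therefore the cumulative infiltration F = 383 mm.


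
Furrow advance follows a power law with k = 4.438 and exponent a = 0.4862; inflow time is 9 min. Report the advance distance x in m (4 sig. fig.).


Approach: apply the power-law advance function, x = k*t^a.
x = 4.438 * 9^0.4862 = 12.92 m
Therefore the advance distance x = 12.92 m.


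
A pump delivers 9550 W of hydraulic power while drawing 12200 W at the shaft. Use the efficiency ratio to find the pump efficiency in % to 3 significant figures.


Approach: apply the efficiency ratio, eta = (P_out/P_in)*100.
eta = (9550 / 12200) * 100 = 78.3 %
Therefore the pump efficiency = 78.3 %.


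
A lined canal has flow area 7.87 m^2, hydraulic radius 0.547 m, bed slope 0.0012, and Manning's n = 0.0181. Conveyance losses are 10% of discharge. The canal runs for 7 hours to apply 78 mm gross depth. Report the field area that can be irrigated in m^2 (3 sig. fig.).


Approach: apply Manning's equation with a conveyance and depth budget, Q = (1/n)*A*R^(2/3)*S^(1/2); Q_field = Q*(1-loss); Area = Q_field*t/(d/1000).
Step 1 — canal discharge (Manning's equation):
  Q = (1/0.0181) * 7.87 * 0.547^(2/3) * 0.0012^(1/2) = 10.074 m^3/s
Step 2 — delivered flow: Q_field = 10.074*(1 - 10/100) = 9.0668 m^3/s
Step 3 — volume delivered: V = 9.0668 * 7*3600 = 228480 m^3
Step 4 — area served: A = V / (depth/1000) = 228480 / 0.078 = 2930000 m^2
Therefore the field area that can be irrigated = 2930000 m^2.


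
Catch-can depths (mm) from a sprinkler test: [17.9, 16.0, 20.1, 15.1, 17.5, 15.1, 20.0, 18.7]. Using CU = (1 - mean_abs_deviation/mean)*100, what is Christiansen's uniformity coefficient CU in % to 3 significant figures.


mean = 17.550 mm
mean |d_i - mean| = 1.6250 mm
CU = (1 - 1.6250/17.550)*100 = 90.7 %
Therefore Christiansen's uniformity coefficient CU = 90.7 %.
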